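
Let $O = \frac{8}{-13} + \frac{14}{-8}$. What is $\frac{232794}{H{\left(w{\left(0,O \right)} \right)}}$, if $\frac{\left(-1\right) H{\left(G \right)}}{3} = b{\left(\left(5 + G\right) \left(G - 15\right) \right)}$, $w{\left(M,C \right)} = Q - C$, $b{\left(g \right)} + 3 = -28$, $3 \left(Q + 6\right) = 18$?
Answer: $\frac{77598}{31} \approx 2503.2$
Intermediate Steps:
$Q = 0$ ($Q = -6 + \frac{1}{3} \cdot 18 = -6 + 6 = 0$)
$O = - \frac{123}{52}$ ($O = 8 \left(- \frac{1}{13}\right) + 14 \left(- \frac{1}{8}\right) = - \frac{8}{13} - \frac{7}{4} = - \frac{123}{52} \approx -2.3654$)
$b{\left(g \right)} = -31$ ($b{\left(g \right)} = -3 - 28 = -31$)
$w{\left(M,C \right)} = - C$ ($w{\left(M,C \right)} = 0 - C = - C$)
$H{\left(G \right)} = 93$ ($H{\left(G \right)} = \left(-3\right) \left(-31\right) = 93$)
$\frac{232794}{H{\left(w{\left(0,O \right)} \right)}} = \frac{232794}{93} = 232794 \cdot \frac{1}{93} = \frac{77598}{31}$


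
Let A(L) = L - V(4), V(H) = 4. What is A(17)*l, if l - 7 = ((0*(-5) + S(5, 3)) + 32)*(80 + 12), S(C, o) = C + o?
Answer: 47931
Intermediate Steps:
A(L) = -4 + L (A(L) = L - 1*4 = L - 4 = -4 + L)
l = 3687 (l = 7 + ((0*(-5) + (5 + 3)) + 32)*(80 + 12) = 7 + ((0 + 8) + 32)*92 = 7 + (8 + 32)*92 = 7 + 40*92 = 7 + 3680 = 3687)
A(17)*l = (-4 + 17)*3687 = 13*3687 = 47931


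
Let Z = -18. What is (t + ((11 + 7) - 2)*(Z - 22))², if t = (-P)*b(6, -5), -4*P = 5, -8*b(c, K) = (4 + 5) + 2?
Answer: 421686225/1024 ≈ 4.1180e+5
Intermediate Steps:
b(c, K) = -11/8 (b(c, K) = -((4 + 5) + 2)/8 = -(9 + 2)/8 = -⅛*11 = -11/8)
P = -5/4 (P = -¼*5 = -5/4 ≈ -1.2500)
t = -55/32 (t = -1*(-5/4)*(-11/8) = (5/4)*(-11/8) = -55/32 ≈ -1.7188)
(t + ((11 + 7) - 2)*(Z - 22))² = (-55/32 + ((11 + 7) - 2)*(-18 - 22))² = (-55/32 + (18 - 2)*(-40))² = (-55/32 + 16*(-40))² = (-55/32 - 640)² = (-20535/32)² = 421686225/1024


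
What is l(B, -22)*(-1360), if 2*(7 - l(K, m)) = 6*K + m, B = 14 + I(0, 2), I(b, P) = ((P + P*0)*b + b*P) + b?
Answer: 32640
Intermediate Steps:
I(b, P) = b + 2*P*b (I(b, P) = ((P + 0)*b + P*b) + b = (P*b + P*b) + b = 2*P*b + b = b + 2*P*b)
B = 14 (B = 14 + 0*(1 + 2*2) = 14 + 0*(1 + 4) = 14 + 0*5 = 14 + 0 = 14)
l(K, m) = 7 - 3*K - m/2 (l(K, m) = 7 - (6*K + m)/2 = 7 - (m + 6*K)/2 = 7 + (-3*K - m/2) = 7 - 3*K - m/2)
l(B, -22)*(-1360) = (7 - 3*14 - ½*(-22))*(-1360) = (7 - 42 + 11)*(-1360) = -24*(-1360) = 32640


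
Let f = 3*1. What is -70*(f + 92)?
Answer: -6650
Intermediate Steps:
f = 3
-70*(f + 92) = -70*(3 + 92) = -70*95 = -6650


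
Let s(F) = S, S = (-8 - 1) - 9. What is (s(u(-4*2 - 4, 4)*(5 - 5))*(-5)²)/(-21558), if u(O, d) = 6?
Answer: 75/3593 ≈ 0.020874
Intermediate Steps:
S = -18 (S = -9 - 9 = -18)
s(F) = -18
(s(u(-4*2 - 4, 4)*(5 - 5))*(-5)²)/(-21558) = -18*(-5)²/(-21558) = -18*25*(-1/21558) = -450*(-1/21558) = 75/3593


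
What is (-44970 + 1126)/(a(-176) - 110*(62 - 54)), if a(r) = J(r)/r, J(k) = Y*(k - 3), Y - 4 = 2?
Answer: 3858272/76903 ≈ 50.171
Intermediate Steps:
Y = 6 (Y = 4 + 2 = 6)
J(k) = -18 + 6*k (J(k) = 6*(k - 3) = 6*(-3 + k) = -18 + 6*k)
a(r) = (-18 + 6*r)/r
(-44970 + 1126)/(a(-176) - 110*(62 - 54)) = (-44970 + 1126)/((6 - 18/(-176)) - 110*(62 - 54)) = -43844/((6 - 18*(-1/176)) - 110*8) = -43844/((6 + 9/88) - 880) = -43844/(537/88 - 880) = -43844/(-76903/88) = -43844*(-88/76903) = 3858272/76903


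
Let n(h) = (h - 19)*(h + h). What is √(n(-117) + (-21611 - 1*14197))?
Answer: 4*I*√249 ≈ 63.119*I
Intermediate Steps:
n(h) = 2*h*(-19 + h) (n(h) = (-19 + h)*(2*h) = 2*h*(-19 + h))
√(n(-117) + (-21611 - 1*14197)) = √(2*(-117)*(-19 - 117) + (-21611 - 1*14197)) = √(2*(-117)*(-136) + (-21611 - 14197)) = √(31824 - 35808) = √(-3984) = 4*I*√249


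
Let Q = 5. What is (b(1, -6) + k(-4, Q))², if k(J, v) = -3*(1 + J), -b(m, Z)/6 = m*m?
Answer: 9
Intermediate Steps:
b(m, Z) = -6*m² (b(m, Z) = -6*m*m = -6*m²)
k(J, v) = -3 - 3*J
(b(1, -6) + k(-4, Q))² = (-6*1² + (-3 - 3*(-4)))² = (-6*1 + (-3 + 12))² = (-6 + 9)² = 3² = 9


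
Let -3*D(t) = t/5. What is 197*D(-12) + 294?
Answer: 2258/5 ≈ 451.60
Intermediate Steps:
D(t) = -t/15 (D(t) = -t/(3*5) = -t/15)
197*D(-12) + 294 = 197*(-1/15*(-12)) + 294 = 197*(⅘) + 294 = 788/5 + 294 = 2258/5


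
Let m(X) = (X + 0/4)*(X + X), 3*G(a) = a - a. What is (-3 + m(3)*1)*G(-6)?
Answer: 0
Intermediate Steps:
G(a) = 0 (G(a) = (a - a)/3 = (⅓)*0 = 0)
m(X) = 2*X² (m(X) = (X + 0*(¼))*(2*X) = (X + 0)*(2*X) = X*(2*X) = 2*X²)
(-3 + m(3)*1)*G(-6) = (-3 + (2*3²)*1)*0 = (-3 + (2*9)*1)*0 = (-3 + 18*1)*0 = (-3 + 18)*0 = 15*0 = 0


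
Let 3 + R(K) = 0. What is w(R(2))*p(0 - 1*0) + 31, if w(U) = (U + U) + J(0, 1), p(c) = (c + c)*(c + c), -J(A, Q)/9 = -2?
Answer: 31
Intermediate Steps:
J(A, Q) = 18 (J(A, Q) = -9*(-2) = 18)
p(c) = 4*c² (p(c) = (2*c)*(2*c) = 4*c²)
R(K) = -3 (R(K) = -3 + 0 = -3)
w(U) = 18 + 2*U (w(U) = (U + U) + 18 = 2*U + 18 = 18 + 2*U)
w(R(2))*p(0 - 1*0) + 31 = (18 + 2*(-3))*(4*(0 - 1*0)²) + 31 = (18 - 6)*(4*(0 + 0)²) + 31 = 12*(4*0²) + 31 = 12*(4*0) + 31 = 12*0 + 31 = 0 + 31 = 31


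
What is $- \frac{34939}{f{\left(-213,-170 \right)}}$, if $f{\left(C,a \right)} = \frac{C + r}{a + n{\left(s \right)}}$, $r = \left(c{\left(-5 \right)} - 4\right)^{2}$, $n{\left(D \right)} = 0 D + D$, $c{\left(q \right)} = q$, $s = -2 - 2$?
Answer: $- \frac{1013231}{22} \approx -46056.0$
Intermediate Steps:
$s = -4$ ($s = -2 - 2 = -4$)
$n{\left(D \right)} = D$ ($n{\left(D \right)} = 0 + D = D$)
$r = 81$ ($r = \left(-5 - 4\right)^{2} = \left(-9\right)^{2} = 81$)
$f{\left(C,a \right)} = \frac{81 + C}{-4 + a}$ ($f{\left(C,a \right)} = \frac{C + 81}{a - 4} = \frac{81 + C}{-4 + a}$)
$- \frac{34939}{f{\left(-213,-170 \right)}} = - \frac{34939}{\frac{1}{-4 - 170} \left(81 - 213\right)} = - \frac{34939}{\frac{1}{-174} \left(-132\right)} = - \frac{34939}{\left(- \frac{1}{174}\right) \left(-132\right)} = - \frac{34939}{\frac{22}{29}} = \left(-34939\right) \frac{29}{22} = - \frac{1013231}{22}$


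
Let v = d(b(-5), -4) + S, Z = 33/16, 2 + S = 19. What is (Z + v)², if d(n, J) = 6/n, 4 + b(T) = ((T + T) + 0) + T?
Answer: 32478601/92416 ≈ 351.44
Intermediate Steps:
b(T) = -4 + 3*T (b(T) = -4 + (((T + T) + 0) + T) = -4 + ((2*T + 0) + T) = -4 + (2*T + T) = -4 + 3*T)
S = 17 (S = -2 + 19 = 17)
Z = 33/16 (Z = 33*(1/16) = 33/16 ≈ 2.0625)
v = 317/19 (v = 6/(-4 + 3*(-5)) + 17 = 6/(-4 - 15) + 17 = 6/(-19) + 17 = 6*(-1/19) + 17 = -6/19 + 17 = 317/19 ≈ 16.684)
(Z + v)² = (33/16 + 317/19)² = (5699/304)² = 32478601/92416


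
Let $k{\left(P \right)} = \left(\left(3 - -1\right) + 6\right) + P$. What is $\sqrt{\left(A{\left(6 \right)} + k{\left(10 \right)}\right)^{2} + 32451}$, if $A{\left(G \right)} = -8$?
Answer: $\sqrt{32595} \approx 180.54$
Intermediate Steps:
$k{\left(P \right)} = 10 + P$ ($k{\left(P \right)} = \left(\left(3 + 1\right) + 6\right) + P = \left(4 + 6\right) + P = 10 + P$)
$\sqrt{\left(A{\left(6 \right)} + k{\left(10 \right)}\right)^{2} + 32451} = \sqrt{\left(-8 + \left(10 + 10\right)\right)^{2} + 32451} = \sqrt{\left(-8 + 20\right)^{2} + 32451} = \sqrt{12^{2} + 32451} = \sqrt{144 + 32451} = \sqrt{32595}$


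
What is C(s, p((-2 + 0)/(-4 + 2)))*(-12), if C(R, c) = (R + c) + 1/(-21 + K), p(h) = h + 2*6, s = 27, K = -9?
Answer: -2398/5 ≈ -479.60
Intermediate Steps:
p(h) = 12 + h (p(h) = h + 12 = 12 + h)
C(R, c) = -1/30 + R + c (C(R, c) = (R + c) + 1/(-21 - 9) = (R + c) + 1/(-30) = (R + c) - 1/30 = -1/30 + R + c)
C(s, p((-2 + 0)/(-4 + 2)))*(-12) = (-1/30 + 27 + (12 + (-2 + 0)/(-4 + 2)))*(-12) = (-1/30 + 27 + (12 - 2/(-2)))*(-12) = (-1/30 + 27 + (12 - 2*(-½)))*(-12) = (-1/30 + 27 + (12 + 1))*(-12) = (-1/30 + 27 + 13)*(-12) = (1199/30)*(-12) = -2398/5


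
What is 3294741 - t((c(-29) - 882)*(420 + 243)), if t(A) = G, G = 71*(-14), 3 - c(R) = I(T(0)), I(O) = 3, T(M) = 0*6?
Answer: 3295735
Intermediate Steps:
T(M) = 0
c(R) = 0 (c(R) = 3 - 1*3 = 3 - 3 = 0)
G = -994
t(A) = -994
3294741 - t((c(-29) - 882)*(420 + 243)) = 3294741 - 1*(-994) = 3294741 + 994 = 3295735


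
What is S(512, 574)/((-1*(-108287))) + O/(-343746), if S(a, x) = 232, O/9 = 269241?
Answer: -29146439159/4135913678 ≈ -7.0472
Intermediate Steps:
O = 2423169 (O = 9*269241 = 2423169)
S(512, 574)/((-1*(-108287))) + O/(-343746) = 232/((-1*(-108287))) + 2423169/(-343746) = 232/108287 + 2423169*(-1/343746) = 232*(1/108287) - 269241/38194 = 232/108287 - 269241/38194 = -29146439159/4135913678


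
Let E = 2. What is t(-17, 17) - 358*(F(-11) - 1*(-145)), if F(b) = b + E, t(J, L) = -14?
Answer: -48702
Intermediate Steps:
F(b) = 2 + b (F(b) = b + 2 = 2 + b)
t(-17, 17) - 358*(F(-11) - 1*(-145)) = -14 - 358*((2 - 11) - 1*(-145)) = -14 - 358*(-9 + 145) = -14 - 358*136 = -14 - 48688 = -48702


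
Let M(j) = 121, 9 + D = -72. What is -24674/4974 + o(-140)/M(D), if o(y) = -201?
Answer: -1992664/300927 ≈ -6.6217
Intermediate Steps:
D = -81 (D = -9 - 72 = -81)
-24674/4974 + o(-140)/M(D) = -24674/4974 - 201/121 = -24674*1/4974 - 201*1/121 = -12337/2487 - 201/121 = -1992664/300927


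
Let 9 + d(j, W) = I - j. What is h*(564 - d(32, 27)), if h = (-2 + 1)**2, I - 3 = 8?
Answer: 594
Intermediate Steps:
I = 11 (I = 3 + 8 = 11)
d(j, W) = 2 - j (d(j, W) = -9 + (11 - j) = 2 - j)
h = 1 (h = (-1)**2 = 1)
h*(564 - d(32, 27)) = 1*(564 - (2 - 1*32)) = 1*(564 - (2 - 32)) = 1*(564 - 1*(-30)) = 1*(564 + 30) = 1*594 = 594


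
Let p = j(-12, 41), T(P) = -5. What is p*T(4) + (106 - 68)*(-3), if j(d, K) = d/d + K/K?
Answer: -124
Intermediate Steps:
j(d, K) = 2 (j(d, K) = 1 + 1 = 2)
p = 2
p*T(4) + (106 - 68)*(-3) = 2*(-5) + (106 - 68)*(-3) = -10 + 38*(-3) = -10 - 114 = -124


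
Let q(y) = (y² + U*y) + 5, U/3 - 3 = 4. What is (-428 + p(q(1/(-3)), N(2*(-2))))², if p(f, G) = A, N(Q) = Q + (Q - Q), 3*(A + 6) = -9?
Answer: 190969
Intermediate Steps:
U = 21 (U = 9 + 3*4 = 9 + 12 = 21)
A = -9 (A = -6 + (⅓)*(-9) = -6 - 3 = -9)
q(y) = 5 + y² + 21*y (q(y) = (y² + 21*y) + 5 = 5 + y² + 21*y)
N(Q) = Q (N(Q) = Q + 0 = Q)
p(f, G) = -9
(-428 + p(q(1/(-3)), N(2*(-2))))² = (-428 - 9)² = (-437)² = 190969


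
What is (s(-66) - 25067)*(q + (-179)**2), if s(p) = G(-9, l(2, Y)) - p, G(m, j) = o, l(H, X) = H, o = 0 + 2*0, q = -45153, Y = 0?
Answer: 327813112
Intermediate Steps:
o = 0 (o = 0 + 0 = 0)
G(m, j) = 0
s(p) = -p (s(p) = 0 - p = -p)
(s(-66) - 25067)*(q + (-179)**2) = (-1*(-66) - 25067)*(-45153 + (-179)**2) = (66 - 25067)*(-45153 + 32041) = -25001*(-13112) = 327813112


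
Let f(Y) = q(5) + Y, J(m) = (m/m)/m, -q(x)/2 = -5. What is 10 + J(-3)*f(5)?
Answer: 5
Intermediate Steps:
q(x) = 10 (q(x) = -2*(-5) = 10)
J(m) = 1/m
f(Y) = 10 + Y
10 + J(-3)*f(5) = 10 + (10 + 5)/(-3) = 10 - ⅓*15 = 10 - 5 = 5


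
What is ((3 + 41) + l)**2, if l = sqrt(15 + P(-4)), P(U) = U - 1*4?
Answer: (44 + sqrt(7))**2 ≈ 2175.8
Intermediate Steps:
P(U) = -4 + U (P(U) = U - 4 = -4 + U)
l = sqrt(7) (l = sqrt(15 + (-4 - 4)) = sqrt(15 - 8) = sqrt(7) ≈ 2.6458)
((3 + 41) + l)**2 = ((3 + 41) + sqrt(7))**2 = (44 + sqrt(7))**2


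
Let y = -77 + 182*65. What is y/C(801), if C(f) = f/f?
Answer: 11753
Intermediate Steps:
C(f) = 1
y = 11753 (y = -77 + 11830 = 11753)
y/C(801) = 11753/1 = 11753*1 = 11753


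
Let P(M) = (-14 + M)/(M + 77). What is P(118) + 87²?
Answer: 113543/15 ≈ 7569.5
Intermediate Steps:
P(M) = (-14 + M)/(77 + M)
P(118) + 87² = (-14 + 118)/(77 + 118) + 87² = 104/195 + 7569 = (1/195)*104 + 7569 = 8/15 + 7569 = 113543/15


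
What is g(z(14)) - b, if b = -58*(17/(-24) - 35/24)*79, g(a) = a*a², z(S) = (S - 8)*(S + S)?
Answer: 14195113/3 ≈ 4.7317e+6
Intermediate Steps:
z(S) = 2*S*(-8 + S) (z(S) = (-8 + S)*(2*S) = 2*S*(-8 + S))
g(a) = a³
b = 29783/3 (b = -58*(17*(-1/24) - 35*1/24)*79 = -58*(-17/24 - 35/24)*79 = -58*(-13/6)*79 = (377/3)*79 = 29783/3 ≈ 9927.7)
g(z(14)) - b = (2*14*(-8 + 14))³ - 1*29783/3 = (2*14*6)³ - 29783/3 = 168³ - 29783/3 = 4741632 - 29783/3 = 14195113/3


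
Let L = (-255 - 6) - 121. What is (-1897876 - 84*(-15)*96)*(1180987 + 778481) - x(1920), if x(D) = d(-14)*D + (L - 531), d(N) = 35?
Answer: -3481810106975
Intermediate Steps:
L = -382 (L = -261 - 121 = -382)
x(D) = -913 + 35*D (x(D) = 35*D + (-382 - 531) = 35*D - 913 = -913 + 35*D)
(-1897876 - 84*(-15)*96)*(1180987 + 778481) - x(1920) = (-1897876 - 84*(-15)*96)*(1180987 + 778481) - (-913 + 35*1920) = (-1897876 + 1260*96)*1959468 - (-913 + 67200) = (-1897876 + 120960)*1959468 - 1*66287 = -1776916*1959468 - 66287 = -3481810040688 - 66287 = -3481810106975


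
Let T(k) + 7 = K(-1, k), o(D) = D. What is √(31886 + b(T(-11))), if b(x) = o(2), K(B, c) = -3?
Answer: 4*√1993 ≈ 178.57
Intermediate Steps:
T(k) = -10 (T(k) = -7 - 3 = -10)
b(x) = 2
√(31886 + b(T(-11))) = √(31886 + 2) = √31888 = 4*√1993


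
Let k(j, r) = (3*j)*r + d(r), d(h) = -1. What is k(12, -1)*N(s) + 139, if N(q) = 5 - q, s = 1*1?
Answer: -9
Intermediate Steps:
s = 1
k(j, r) = -1 + 3*j*r (k(j, r) = (3*j)*r - 1 = 3*j*r - 1 = -1 + 3*j*r)
k(12, -1)*N(s) + 139 = (-1 + 3*12*(-1))*(5 - 1*1) + 139 = (-1 - 36)*(5 - 1) + 139 = -37*4 + 139 = -148 + 139 = -9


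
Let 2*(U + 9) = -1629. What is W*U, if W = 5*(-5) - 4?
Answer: 47763/2 ≈ 23882.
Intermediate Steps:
W = -29 (W = -25 - 4 = -29)
U = -1647/2 (U = -9 + (½)*(-1629) = -9 - 1629/2 = -1647/2 ≈ -823.50)
W*U = -29*(-1647/2) = 47763/2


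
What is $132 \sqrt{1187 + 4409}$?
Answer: $264 \sqrt{1399} \approx 9874.5$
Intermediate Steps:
$132 \sqrt{1187 + 4409} = 132 \sqrt{5596} = 132 \cdot 2 \sqrt{1399} = 264 \sqrt{1399}$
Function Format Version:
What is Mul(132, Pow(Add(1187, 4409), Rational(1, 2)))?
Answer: Mul(264, Pow(1399, Rational(1, 2))) ≈ 9874.5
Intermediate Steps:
Mul(132, Pow(Add(1187, 4409), Rational(1, 2))) = Mul(132, Pow(5596, Rational(1, 2))) = Mul(132, Mul(2, Pow(1399, Rational(1, 2)))) = Mul(264, Pow(1399, Rational(1, 2)))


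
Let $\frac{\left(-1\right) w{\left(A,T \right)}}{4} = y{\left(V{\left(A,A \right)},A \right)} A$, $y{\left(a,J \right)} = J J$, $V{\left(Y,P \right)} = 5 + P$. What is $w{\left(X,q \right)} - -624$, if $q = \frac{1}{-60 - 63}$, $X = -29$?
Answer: $98180$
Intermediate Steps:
$q = - \frac{1}{123}$ ($q = \frac{1}{-123} = - \frac{1}{123} \approx -0.0081301$)
$y{\left(a,J \right)} = J^{2}$
$w{\left(A,T \right)} = - 4 A^{3}$ ($w{\left(A,T \right)} = - 4 A^{2} A = - 4 A^{3}$)
$w{\left(X,q \right)} - -624 = - 4 \left(-29\right)^{3} - -624 = \left(-4\right) \left(-24389\right) + 624 = 97556 + 624 = 98180$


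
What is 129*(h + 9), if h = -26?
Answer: -2193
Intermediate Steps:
129*(h + 9) = 129*(-26 + 9) = 129*(-17) = -2193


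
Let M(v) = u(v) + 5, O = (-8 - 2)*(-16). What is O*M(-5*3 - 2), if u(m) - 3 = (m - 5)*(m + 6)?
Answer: 40000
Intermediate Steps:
O = 160 (O = -10*(-16) = 160)
u(m) = 3 + (-5 + m)*(6 + m) (u(m) = 3 + (m - 5)*(m + 6) = 3 + (-5 + m)*(6 + m))
M(v) = -22 + v + v**2 (M(v) = (-27 + v + v**2) + 5 = -22 + v + v**2)
O*M(-5*3 - 2) = 160*(-22 + (-5*3 - 2) + (-5*3 - 2)**2) = 160*(-22 + (-15 - 2) + (-15 - 2)**2) = 160*(-22 - 17 + (-17)**2) = 160*(-22 - 17 + 289) = 160*250 = 40000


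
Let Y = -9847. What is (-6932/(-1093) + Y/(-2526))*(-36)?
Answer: -169638018/460153 ≈ -368.66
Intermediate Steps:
(-6932/(-1093) + Y/(-2526))*(-36) = (-6932/(-1093) - 9847/(-2526))*(-36) = (-6932*(-1/1093) - 9847*(-1/2526))*(-36) = (6932/1093 + 9847/2526)*(-36) = (28273003/2760918)*(-36) = -169638018/460153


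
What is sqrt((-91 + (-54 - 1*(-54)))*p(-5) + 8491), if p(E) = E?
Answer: 3*sqrt(994) ≈ 94.583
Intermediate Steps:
sqrt((-91 + (-54 - 1*(-54)))*p(-5) + 8491) = sqrt((-91 + (-54 - 1*(-54)))*(-5) + 8491) = sqrt((-91 + (-54 + 54))*(-5) + 8491) = sqrt((-91 + 0)*(-5) + 8491) = sqrt(-91*(-5) + 8491) = sqrt(455 + 8491) = sqrt(8946) = 3*sqrt(994)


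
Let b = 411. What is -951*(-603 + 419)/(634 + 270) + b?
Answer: 68316/113 ≈ 604.57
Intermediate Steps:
-951*(-603 + 419)/(634 + 270) + b = -951*(-603 + 419)/(634 + 270) + 411 = -(-174984)/904 + 411 = -951*(-23/113) + 411 = 21873/113 + 411 = 68316/113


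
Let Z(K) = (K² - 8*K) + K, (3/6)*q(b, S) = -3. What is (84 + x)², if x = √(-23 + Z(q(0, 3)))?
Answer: (84 + √55)² ≈ 8356.9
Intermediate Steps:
q(b, S) = -6 (q(b, S) = 2*(-3) = -6)
Z(K) = K² - 7*K
x = √55 (x = √(-23 - 6*(-7 - 6)) = √(-23 - 6*(-13)) = √(-23 + 78) = √55 ≈ 7.4162)
(84 + x)² = (84 + √55)²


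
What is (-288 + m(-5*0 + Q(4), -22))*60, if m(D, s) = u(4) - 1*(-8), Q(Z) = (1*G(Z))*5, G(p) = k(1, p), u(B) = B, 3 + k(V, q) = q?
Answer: -16560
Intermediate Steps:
k(V, q) = -3 + q
G(p) = -3 + p
Q(Z) = -15 + 5*Z (Q(Z) = (1*(-3 + Z))*5 = (-3 + Z)*5 = -15 + 5*Z)
m(D, s) = 12 (m(D, s) = 4 - 1*(-8) = 4 + 8 = 12)
(-288 + m(-5*0 + Q(4), -22))*60 = (-288 + 12)*60 = -276*60 = -16560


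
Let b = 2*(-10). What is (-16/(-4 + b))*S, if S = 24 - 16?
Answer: 16/3 ≈ 5.3333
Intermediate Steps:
S = 8
b = -20
(-16/(-4 + b))*S = (-16/(-4 - 20))*8 = (-16/(-24))*8 = -1/24*(-16)*8 = (2/3)*8 = 16/3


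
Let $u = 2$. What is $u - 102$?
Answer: $-100$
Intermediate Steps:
$u - 102 = 2 - 102 = -100$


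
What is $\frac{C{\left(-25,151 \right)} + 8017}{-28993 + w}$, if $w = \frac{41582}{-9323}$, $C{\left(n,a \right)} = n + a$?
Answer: $- \frac{75917189}{270343321} \approx -0.28082$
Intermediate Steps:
$C{\left(n,a \right)} = a + n$
$w = - \frac{41582}{9323}$ ($w = 41582 \left(- \frac{1}{9323}\right) = - \frac{41582}{9323} \approx -4.4602$)
$\frac{C{\left(-25,151 \right)} + 8017}{-28993 + w} = \frac{\left(151 - 25\right) + 8017}{-28993 - \frac{41582}{9323}} = \frac{126 + 8017}{- \frac{270343321}{9323}} = 8143 \left(- \frac{9323}{270343321}\right) = - \frac{75917189}{270343321}$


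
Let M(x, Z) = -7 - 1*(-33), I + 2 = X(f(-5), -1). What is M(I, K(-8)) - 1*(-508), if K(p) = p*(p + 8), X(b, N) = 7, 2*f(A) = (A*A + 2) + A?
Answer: 534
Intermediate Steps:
f(A) = 1 + A/2 + A**2/2 (f(A) = ((A*A + 2) + A)/2 = ((A**2 + 2) + A)/2 = ((2 + A**2) + A)/2 = (2 + A + A**2)/2 = 1 + A/2 + A**2/2)
I = 5 (I = -2 + 7 = 5)
K(p) = p*(8 + p)
M(x, Z) = 26 (M(x, Z) = -7 + 33 = 26)
M(I, K(-8)) - 1*(-508) = 26 - 1*(-508) = 26 + 508 = 534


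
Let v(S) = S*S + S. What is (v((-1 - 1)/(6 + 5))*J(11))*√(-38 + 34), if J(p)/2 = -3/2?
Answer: 108*I/121 ≈ 0.89256*I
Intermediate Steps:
v(S) = S + S² (v(S) = S² + S = S + S²)
J(p) = -3 (J(p) = 2*(-3/2) = -3)
(v((-1 - 1)/(6 + 5))*J(11))*√(-38 + 34) = ((((-1 - 1)/(6 + 5))*(1 + (-1 - 1)/(6 + 5)))*(-3))*√(-38 + 34) = (((-2/11)*(1 - 2/11))*(-3))*√(-4) = (((-2*1/11)*(1 - 2*1/11))*(-3))*(2*I) = (-2*(1 - 2/11)/11*(-3))*(2*I) = (-2/11*9/11*(-3))*(2*I) = (-18/121*(-3))*(2*I) = 54*(2*I)/121 = 108*I/121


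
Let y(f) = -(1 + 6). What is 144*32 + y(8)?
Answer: 4601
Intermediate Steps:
y(f) = -7 (y(f) = -1*7 = -7)
144*32 + y(8) = 144*32 - 7 = 4608 - 7 = 4601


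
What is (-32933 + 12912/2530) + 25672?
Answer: -9178709/1265 ≈ -7255.9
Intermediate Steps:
(-32933 + 12912/2530) + 25672 = (-32933 + 12912*(1/2530)) + 25672 = (-32933 + 6456/1265) + 25672 = -41653789/1265 + 25672 = -9178709/1265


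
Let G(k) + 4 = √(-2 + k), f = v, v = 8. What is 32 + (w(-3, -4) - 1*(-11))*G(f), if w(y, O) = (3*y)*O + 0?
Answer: -156 + 47*√6 ≈ -40.874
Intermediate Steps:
w(y, O) = 3*O*y (w(y, O) = 3*O*y + 0 = 3*O*y)
f = 8
G(k) = -4 + √(-2 + k)
32 + (w(-3, -4) - 1*(-11))*G(f) = 32 + (3*(-4)*(-3) - 1*(-11))*(-4 + √(-2 + 8)) = 32 + (36 + 11)*(-4 + √6) = 32 + 47*(-4 + √6) = 32 + (-188 + 47*√6) = -156 + 47*√6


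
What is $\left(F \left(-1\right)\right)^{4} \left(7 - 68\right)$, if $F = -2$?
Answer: $-976$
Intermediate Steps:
$\left(F \left(-1\right)\right)^{4} \left(7 - 68\right) = \left(\left(-2\right) \left(-1\right)\right)^{4} \left(7 - 68\right) = 2^{4} \left(-61\right) = 16 \left(-61\right) = -976$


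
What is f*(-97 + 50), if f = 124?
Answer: -5828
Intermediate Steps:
f*(-97 + 50) = 124*(-97 + 50) = 124*(-47) = -5828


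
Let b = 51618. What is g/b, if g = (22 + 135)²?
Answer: 24649/51618 ≈ 0.47753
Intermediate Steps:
g = 24649 (g = 157² = 24649)
g/b = 24649/51618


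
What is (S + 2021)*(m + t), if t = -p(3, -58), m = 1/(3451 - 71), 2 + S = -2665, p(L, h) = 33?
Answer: 36027097/1690 ≈ 21318.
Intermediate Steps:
S = -2667 (S = -2 - 2665 = -2667)
m = 1/3380 ≈ 0.00029586
t = -33 (t = -1*33 = -33)
(S + 2021)*(m + t) = (-2667 + 2021)*(1/3380 - 33) = -646*(-111539/3380) = 36027097/1690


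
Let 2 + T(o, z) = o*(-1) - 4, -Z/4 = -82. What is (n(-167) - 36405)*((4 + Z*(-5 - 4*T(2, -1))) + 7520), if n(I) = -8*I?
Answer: -574430220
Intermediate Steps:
Z = 328 (Z = -4*(-82) = 328)
T(o, z) = -6 - o (T(o, z) = -2 + (o*(-1) - 4) = -2 + (-o - 4) = -2 + (-4 - o) = -6 - o)
(n(-167) - 36405)*((4 + Z*(-5 - 4*T(2, -1))) + 7520) = (-8*(-167) - 36405)*((4 + 328*(-5 - 4*(-6 - 1*2))) + 7520) = (1336 - 36405)*((4 + 328*(-5 - 4*(-6 - 2))) + 7520) = -35069*((4 + 328*(-5 - 4*(-8))) + 7520) = -35069*((4 + 328*(-5 + 32)) + 7520) = -35069*((4 + 328*27) + 7520) = -35069*((4 + 8856) + 7520) = -35069*(8860 + 7520) = -35069*16380 = -574430220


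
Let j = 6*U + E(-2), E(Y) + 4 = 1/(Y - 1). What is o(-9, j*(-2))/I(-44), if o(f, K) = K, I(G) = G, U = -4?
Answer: -85/66 ≈ -1.2879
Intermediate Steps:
E(Y) = -4 + 1/(-1 + Y) (E(Y) = -4 + 1/(Y - 1) = -4 + 1/(-1 + Y))
j = -85/3 (j = 6*(-4) + (5 - 4*(-2))/(-1 - 2) = -24 + (5 + 8)/(-3) = -24 - ⅓*13 = -24 - 13/3 = -85/3 ≈ -28.333)
o(-9, j*(-2))/I(-44) = -85/3*(-2)/(-44) = (170/3)*(-1/44) = -85/66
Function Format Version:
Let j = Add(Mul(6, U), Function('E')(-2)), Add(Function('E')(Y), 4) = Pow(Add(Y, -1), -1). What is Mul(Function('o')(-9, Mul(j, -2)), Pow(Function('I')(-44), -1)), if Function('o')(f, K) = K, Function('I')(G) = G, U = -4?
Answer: Rational(-85, 66) ≈ -1.2879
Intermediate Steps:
Function('E')(Y) = Add(-4, Pow(Add(-1, Y), -1)) (Function('E')(Y) = Add(-4, Pow(Add(Y, -1), -1)) = Add(-4, Pow(Add(-1, Y), -1)))
j = Rational(-85, 3) (j = Add(Mul(6, -4), Mul(Pow(Add(-1, -2), -1), Add(5, Mul(-4, -2)))) = Add(-24, Mul(Pow(-3, -1), Add(5, 8))) = Add(-24, Mul(Rational(-1, 3), 13)) = Add(-24, Rational(-13, 3)) = Rational(-85, 3) ≈ -28.333)
Mul(Function('o')(-9, Mul(j, -2)), Pow(Function('I')(-44), -1)) = Mul(Mul(Rational(-85, 3), -2), Pow(-44, -1)) = Mul(Rational(170, 3), Rational(-1, 44)) = Rational(-85, 66)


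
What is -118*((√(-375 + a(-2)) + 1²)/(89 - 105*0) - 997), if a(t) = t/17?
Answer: 10470376/89 - 118*I*√108409/1513 ≈ 1.1764e+5 - 25.679*I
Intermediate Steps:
a(t) = t/17 (a(t) = t*(1/17) = t/17)
-118*((√(-375 + a(-2)) + 1²)/(89 - 105*0) - 997) = -118*((√(-375 + (1/17)*(-2)) + 1²)/(89 - 105*0) - 997) = -118*((√(-375 - 2/17) + 1)/(89 + 0) - 997) = -118*((√(-6377/17) + 1)/89 - 997) = -118*((I*√108409/17 + 1)*(1/89) - 997) = -118*((1 + I*√108409/17)*(1/89) - 997) = -118*((1/89 + I*√108409/1513) - 997) = -118*(-88732/89 + I*√108409/1513) = 10470376/89 - 118*I*√108409/1513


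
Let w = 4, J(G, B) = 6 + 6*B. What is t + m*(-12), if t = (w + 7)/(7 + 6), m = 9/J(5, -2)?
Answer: 245/13 ≈ 18.846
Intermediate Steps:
m = -3/2 (m = 9/(6 + 6*(-2)) = 9/(6 - 12) = 9/(-6) = 9*(-⅙) = -3/2 ≈ -1.5000)
t = 11/13 (t = (4 + 7)/(7 + 6) = 11/13 ≈ 0.84615)
t + m*(-12) = 11/13 - 3/2*(-12) = 11/13 + 18 = 245/13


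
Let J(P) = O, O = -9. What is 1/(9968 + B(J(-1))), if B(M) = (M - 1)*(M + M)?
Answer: 1/10148 ≈ 9.8542e-5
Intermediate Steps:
J(P) = -9
B(M) = 2*M*(-1 + M) (B(M) = (-1 + M)*(2*M) = 2*M*(-1 + M))
1/(9968 + B(J(-1))) = 1/(9968 + 2*(-9)*(-1 - 9)) = 1/(9968 + 2*(-9)*(-10)) = 1/(9968 + 180) = 1/10148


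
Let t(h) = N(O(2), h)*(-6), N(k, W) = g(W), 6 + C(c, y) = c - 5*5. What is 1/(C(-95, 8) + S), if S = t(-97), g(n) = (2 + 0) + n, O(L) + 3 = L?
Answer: 1/444 ≈ 0.0022523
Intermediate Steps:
O(L) = -3 + L
g(n) = 2 + n
C(c, y) = -31 + c (C(c, y) = -6 + (c - 5*5) = -6 + (c - 25) = -6 + (-25 + c) = -31 + c)
N(k, W) = 2 + W
t(h) = -12 - 6*h (t(h) = (2 + h)*(-6) = -12 - 6*h)
S = 570 (S = -12 - 6*(-97) = -12 + 582 = 570)
1/(C(-95, 8) + S) = 1/((-31 - 95) + 570) = 1/(-126 + 570) = 1/444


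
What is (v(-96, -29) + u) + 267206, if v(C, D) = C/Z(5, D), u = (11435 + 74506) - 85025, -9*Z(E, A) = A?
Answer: 7774674/29 ≈ 2.6809e+5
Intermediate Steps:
Z(E, A) = -A/9
u = 916 (u = 85941 - 85025 = 916)
v(C, D) = -9*C/D (v(C, D) = C/((-D/9)) = C*(-9/D) = -9*C/D)
(v(-96, -29) + u) + 267206 = (-9*(-96)/(-29) + 916) + 267206 = (-9*(-96)*(-1/29) + 916) + 267206 = (-864/29 + 916) + 267206 = 25700/29 + 267206 = 7774674/29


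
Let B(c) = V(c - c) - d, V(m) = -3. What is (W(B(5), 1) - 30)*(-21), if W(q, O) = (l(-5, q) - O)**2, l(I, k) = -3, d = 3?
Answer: 294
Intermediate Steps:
B(c) = -6 (B(c) = -3 - 1*3 = -3 - 3 = -6)
W(q, O) = (-3 - O)**2
(W(B(5), 1) - 30)*(-21) = ((3 + 1)**2 - 30)*(-21) = (4**2 - 30)*(-21) = (16 - 30)*(-21) = -14*(-21) = 294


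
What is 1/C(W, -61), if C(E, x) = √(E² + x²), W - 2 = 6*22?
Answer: √21677/21677 ≈ 0.0067920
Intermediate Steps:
W = 134 (W = 2 + 6*22 = 2 + 132 = 134)
1/C(W, -61) = 1/(√(134² + (-61)²)) = 1/(√(17956 + 3721)) = 1/(√21677) = √21677/21677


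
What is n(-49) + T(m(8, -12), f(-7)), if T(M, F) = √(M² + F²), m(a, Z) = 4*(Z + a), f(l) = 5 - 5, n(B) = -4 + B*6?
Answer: -282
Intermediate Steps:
n(B) = -4 + 6*B
f(l) = 0
m(a, Z) = 4*Z + 4*a
T(M, F) = √(F² + M²)
n(-49) + T(m(8, -12), f(-7)) = (-4 + 6*(-49)) + √(0² + (4*(-12) + 4*8)²) = (-4 - 294) + √(0 + (-48 + 32)²) = -298 + √(0 + (-16)²) = -298 + √(0 + 256) = -298 + √256 = -298 + 16 = -282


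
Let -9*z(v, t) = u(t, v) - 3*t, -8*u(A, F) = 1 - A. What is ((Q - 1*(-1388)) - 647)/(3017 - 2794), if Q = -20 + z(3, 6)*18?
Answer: 3023/892 ≈ 3.3890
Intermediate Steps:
u(A, F) = -⅛ + A/8 (u(A, F) = -(1 - A)/8 = -⅛ + A/8)
z(v, t) = 1/72 + 23*t/72 (z(v, t) = -((-⅛ + t/8) - 3*t)/9 = -(-⅛ - 23*t/8)/9 = 1/72 + 23*t/72)
Q = 59/4 (Q = -20 + (1/72 + (23/72)*6)*18 = -20 + (1/72 + 23/12)*18 = -20 + (139/72)*18 = -20 + 139/4 = 59/4 ≈ 14.750)
((Q - 1*(-1388)) - 647)/(3017 - 2794) = ((59/4 - 1*(-1388)) - 647)/(3017 - 2794) = ((59/4 + 1388) - 647)/223 = (5611/4 - 647)*(1/223) = (3023/4)*(1/223) = 3023/892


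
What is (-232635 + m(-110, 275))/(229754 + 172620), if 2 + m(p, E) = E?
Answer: -116181/201187 ≈ -0.57748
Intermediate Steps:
m(p, E) = -2 + E
(-232635 + m(-110, 275))/(229754 + 172620) = (-232635 + (-2 + 275))/(229754 + 172620) = (-232635 + 273)/402374 = -232362*1/402374 = -116181/201187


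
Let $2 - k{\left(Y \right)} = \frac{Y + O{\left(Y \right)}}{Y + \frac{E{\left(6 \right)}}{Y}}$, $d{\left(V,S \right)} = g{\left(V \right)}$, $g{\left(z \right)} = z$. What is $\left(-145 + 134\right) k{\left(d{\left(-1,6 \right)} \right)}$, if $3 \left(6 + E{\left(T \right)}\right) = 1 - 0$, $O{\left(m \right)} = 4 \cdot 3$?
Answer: $\frac{55}{14} \approx 3.9286$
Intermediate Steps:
$d{\left(V,S \right)} = V$
$O{\left(m \right)} = 12$
$E{\left(T \right)} = - \frac{17}{3}$ ($E{\left(T \right)} = -6 + \frac{1 - 0}{3} = -6 + \frac{1 + 0}{3} = -6 + \frac{1}{3} \cdot 1 = -6 + \frac{1}{3} = - \frac{17}{3}$)
$k{\left(Y \right)} = 2 - \frac{12 + Y}{Y - \frac{17}{3 Y}}$ ($k{\left(Y \right)} = 2 - \frac{Y + 12}{Y - \frac{17}{3 Y}} = 2 - \frac{12 + Y}{Y - \frac{17}{3 Y}}$)
$\left(-145 + 134\right) k{\left(d{\left(-1,6 \right)} \right)} = \left(-145 + 134\right) \frac{-34 - -36 + 3 \left(-1\right)^{2}}{-17 + 3 \left(-1\right)^{2}} = - 11 \frac{-34 + 36 + 3 \cdot 1}{-17 + 3 \cdot 1} = - 11 \frac{-34 + 36 + 3}{-17 + 3} = - 11 \frac{1}{-14} \cdot 5 = - 11 \left(\left(- \frac{1}{14}\right) 5\right) = \left(-11\right) \left(- \frac{5}{14}\right) = \frac{55}{14}$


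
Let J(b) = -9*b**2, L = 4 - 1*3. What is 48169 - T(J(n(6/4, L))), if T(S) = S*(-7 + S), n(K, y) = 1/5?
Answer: 30103969/625 ≈ 48166.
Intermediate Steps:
L = 1 (L = 4 - 3 = 1)
n(K, y) = 1/5
48169 - T(J(n(6/4, L))) = 48169 - (-9*(1/5)**2)*(-7 - 9*(1/5)**2) = 48169 - (-9*1/25)*(-7 - 9*1/25) = 48169 - (-9)*(-7 - 9/25)/25 = 48169 - (-9)*(-184)/(25*25) = 48169 - 1*1656/625 = 48169 - 1656/625 = 30103969/625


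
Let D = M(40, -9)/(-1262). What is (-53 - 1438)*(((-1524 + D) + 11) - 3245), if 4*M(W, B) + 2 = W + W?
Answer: 17905763421/2524 ≈ 7.0942e+6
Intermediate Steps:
M(W, B) = -½ + W/2 (M(W, B) = -½ + (W + W)/4 = -½ + (2*W)/4 = -½ + W/2)
D = -39/2524 (D = (-½ + (½)*40)/(-1262) = (-½ + 20)*(-1/1262) = (39/2)*(-1/1262) = -39/2524 ≈ -0.015452)
(-53 - 1438)*(((-1524 + D) + 11) - 3245) = (-53 - 1438)*(((-1524 - 39/2524) + 11) - 3245) = -1491*((-3846615/2524 + 11) - 3245) = -1491*(-3818851/2524 - 3245) = -1491*(-12009231/2524) = 17905763421/2524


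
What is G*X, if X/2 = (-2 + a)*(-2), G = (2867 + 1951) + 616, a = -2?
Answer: 86944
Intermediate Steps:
G = 5434 (G = 4818 + 616 = 5434)
X = 16 (X = 2*((-2 - 2)*(-2)) = 2*(-4*(-2)) = 2*8 = 16)
G*X = 5434*16 = 86944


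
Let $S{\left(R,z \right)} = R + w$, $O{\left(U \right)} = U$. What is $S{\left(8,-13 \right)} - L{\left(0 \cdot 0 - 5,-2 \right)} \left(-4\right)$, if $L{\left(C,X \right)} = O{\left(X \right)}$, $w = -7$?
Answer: $-8$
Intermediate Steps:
$L{\left(C,X \right)} = X$
$S{\left(R,z \right)} = -7 + R$ ($S{\left(R,z \right)} = R - 7 = -7 + R$)
$S{\left(8,-13 \right)} - L{\left(0 \cdot 0 - 5,-2 \right)} \left(-4\right) = \left(-7 + 8\right) \left(-1\right) \left(-2\right) \left(-4\right) = 1 \cdot 2 \left(-4\right) = 1 \left(-8\right) = -8$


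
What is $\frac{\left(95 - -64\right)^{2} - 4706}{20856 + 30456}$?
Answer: $\frac{20575}{51312} \approx 0.40098$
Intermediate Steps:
$\frac{\left(95 - -64\right)^{2} - 4706}{20856 + 30456} = \frac{\left(95 + 64\right)^{2} - 4706}{51312} = \left(159^{2} - 4706\right) \frac{1}{51312} = \left(25281 - 4706\right) \frac{1}{51312} = 20575 \cdot \frac{1}{51312} = \frac{20575}{51312}$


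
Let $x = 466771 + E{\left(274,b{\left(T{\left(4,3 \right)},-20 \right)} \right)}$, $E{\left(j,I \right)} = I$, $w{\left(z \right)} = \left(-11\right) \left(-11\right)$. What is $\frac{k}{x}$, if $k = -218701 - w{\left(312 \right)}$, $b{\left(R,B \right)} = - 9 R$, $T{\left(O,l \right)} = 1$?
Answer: $- \frac{4757}{10147} \approx -0.46881$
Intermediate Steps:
$w{\left(z \right)} = 121$
$x = 466762$ ($x = 466771 - 9 = 466762$)
$k = -218822$ ($k = -218701 - 121 = -218822$)
$\frac{k}{x} = - \frac{218822}{466762} = \left(-218822\right) \frac{1}{466762} = - \frac{4757}{10147}$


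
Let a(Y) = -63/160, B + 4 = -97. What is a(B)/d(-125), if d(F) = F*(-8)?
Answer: -63/160000 ≈ -0.00039375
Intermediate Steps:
d(F) = -8*F
B = -101 (B = -4 - 97 = -101)
a(Y) = -63/160 (a(Y) = -63*1/160 = -63/160)
a(B)/d(-125) = -63/(160*((-8*(-125)))) = -63/160/1000 = -63/160*1/1000 = -63/160000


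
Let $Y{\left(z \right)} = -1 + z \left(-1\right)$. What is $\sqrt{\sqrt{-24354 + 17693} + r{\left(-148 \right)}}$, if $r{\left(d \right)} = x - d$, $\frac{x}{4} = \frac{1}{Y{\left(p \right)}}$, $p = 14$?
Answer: $\frac{\sqrt{33240 + 225 i \sqrt{6661}}}{15} \approx 12.58 + 3.2438 i$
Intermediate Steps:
$Y{\left(z \right)} = -1 - z$
$x = - \frac{4}{15}$ ($x = \frac{4}{-1 - 14} = \frac{4}{-15} = 4 \left(- \frac{1}{15}\right) = - \frac{4}{15} \approx -0.26667$)
$r{\left(d \right)} = - \frac{4}{15} - d$
$\sqrt{\sqrt{-24354 + 17693} + r{\left(-148 \right)}} = \sqrt{\sqrt{-24354 + 17693} - - \frac{2216}{15}} = \sqrt{\sqrt{-6661} + \left(- \frac{4}{15} + 148\right)} = \sqrt{i \sqrt{6661} + \frac{2216}{15}} = \sqrt{\frac{2216}{15} + i \sqrt{6661}}$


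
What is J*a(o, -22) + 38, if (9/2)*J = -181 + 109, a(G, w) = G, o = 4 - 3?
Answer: 22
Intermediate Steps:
o = 1
J = -16 (J = 2*(-181 + 109)/9 = (2/9)*(-72) = -16)
J*a(o, -22) + 38 = -16*1 + 38 = -16 + 38 = 22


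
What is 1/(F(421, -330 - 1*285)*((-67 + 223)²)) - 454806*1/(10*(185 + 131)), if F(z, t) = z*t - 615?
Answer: -71812981437991/498957844320 ≈ -143.93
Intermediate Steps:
F(z, t) = -615 + t*z (F(z, t) = t*z - 615 = -615 + t*z)
1/(F(421, -330 - 1*285)*((-67 + 223)²)) - 454806*1/(10*(185 + 131)) = 1/((-615 + (-330 - 1*285)*421)*((-67 + 223)²)) - 454806*1/(10*(185 + 131)) = 1/((-615 + (-330 - 285)*421)*(156²)) - 454806/(10*316) = 1/(-615 - 615*421*24336) - 454806/3160 = (1/24336)/(-615 - 258915) - 454806*1/3160 = (1/24336)/(-259530) - 227403/1580 = -1/259530*1/24336 - 227403/1580 = -1/6315922080 - 227403/1580 = -71812981437991/498957844320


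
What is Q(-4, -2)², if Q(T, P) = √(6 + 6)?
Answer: 12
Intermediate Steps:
Q(T, P) = 2*√3 (Q(T, P) = √12 = 2*√3)
Q(-4, -2)² = (2*√3)² = 12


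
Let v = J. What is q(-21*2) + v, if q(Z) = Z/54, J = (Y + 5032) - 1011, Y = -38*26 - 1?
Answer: 27281/9 ≈ 3031.2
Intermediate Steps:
Y = -989 (Y = -988 - 1 = -989)
J = 3032 (J = (-989 + 5032) - 1011 = 4043 - 1011 = 3032)
v = 3032
q(Z) = Z/54 (q(Z) = Z*(1/54) = Z/54)
q(-21*2) + v = (-21*2)/54 + 3032 = (1/54)*(-42) + 3032 = -7/9 + 3032 = 27281/9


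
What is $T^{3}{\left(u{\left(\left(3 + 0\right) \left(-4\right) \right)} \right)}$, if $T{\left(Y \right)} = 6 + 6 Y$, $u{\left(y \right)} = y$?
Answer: $-287496$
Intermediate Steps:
$T^{3}{\left(u{\left(\left(3 + 0\right) \left(-4\right) \right)} \right)} = \left(6 + 6 \left(3 + 0\right) \left(-4\right)\right)^{3} = \left(6 + 6 \cdot 3 \left(-4\right)\right)^{3} = \left(6 + 6 \left(-12\right)\right)^{3} = \left(6 - 72\right)^{3} = \left(-66\right)^{3} = -287496$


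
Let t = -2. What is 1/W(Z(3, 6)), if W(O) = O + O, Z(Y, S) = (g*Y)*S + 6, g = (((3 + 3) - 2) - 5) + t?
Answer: -1/96 ≈ -0.010417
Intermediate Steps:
g = -3 (g = (((3 + 3) - 2) - 5) - 2 = ((6 - 2) - 5) - 2 = (4 - 5) - 2 = -1 - 2 = -3)
Z(Y, S) = 6 - 3*S*Y (Z(Y, S) = (-3*Y)*S + 6 = -3*S*Y + 6 = 6 - 3*S*Y)
W(O) = 2*O
1/W(Z(3, 6)) = 1/(2*(6 - 3*6*3)) = 1/(2*(6 - 54)) = 1/(2*(-48)) = 1/(-96) = -1/96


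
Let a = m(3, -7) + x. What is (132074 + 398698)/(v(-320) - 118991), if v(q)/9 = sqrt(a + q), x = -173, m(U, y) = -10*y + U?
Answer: -63157091052/14158892101 - 9553896*I*sqrt(105)/14158892101 ≈ -4.4606 - 0.0069143*I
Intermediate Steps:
m(U, y) = U - 10*y
a = -100 (a = (3 - 10*(-7)) - 173 = (3 + 70) - 173 = 73 - 173 = -100)
v(q) = 9*sqrt(-100 + q)
(132074 + 398698)/(v(-320) - 118991) = (132074 + 398698)/(9*sqrt(-100 - 320) - 118991) = 530772/(9*sqrt(-420) - 118991) = 530772/(9*(2*I*sqrt(105)) - 118991) = 530772/(18*I*sqrt(105) - 118991) = 530772/(-118991 + 18*I*sqrt(105))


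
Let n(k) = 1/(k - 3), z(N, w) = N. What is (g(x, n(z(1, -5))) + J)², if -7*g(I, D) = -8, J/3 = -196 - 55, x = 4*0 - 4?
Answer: 27699169/49 ≈ 5.6529e+5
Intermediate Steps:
x = -4 (x = 0 - 4 = -4)
n(k) = 1/(-3 + k)
J = -753 (J = 3*(-196 - 55) = 3*(-251) = -753)
g(I, D) = 8/7 (g(I, D) = -⅐*(-8) = 8/7)
(g(x, n(z(1, -5))) + J)² = (8/7 - 753)² = (-5263/7)² = 27699169/49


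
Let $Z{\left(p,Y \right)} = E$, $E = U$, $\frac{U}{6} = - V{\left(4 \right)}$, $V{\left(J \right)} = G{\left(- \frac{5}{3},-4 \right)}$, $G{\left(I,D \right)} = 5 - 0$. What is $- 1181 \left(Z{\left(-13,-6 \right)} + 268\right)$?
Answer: $-281078$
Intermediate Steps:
$G{\left(I,D \right)} = 5$ ($G{\left(I,D \right)} = 5 + 0 = 5$)
$V{\left(J \right)} = 5$
$U = -30$ ($U = 6 \left(\left(-1\right) 5\right) = 6 \left(-5\right) = -30$)
$E = -30$
$Z{\left(p,Y \right)} = -30$
$- 1181 \left(Z{\left(-13,-6 \right)} + 268\right) = - 1181 \left(-30 + 268\right) = \left(-1181\right) 238 = -281078$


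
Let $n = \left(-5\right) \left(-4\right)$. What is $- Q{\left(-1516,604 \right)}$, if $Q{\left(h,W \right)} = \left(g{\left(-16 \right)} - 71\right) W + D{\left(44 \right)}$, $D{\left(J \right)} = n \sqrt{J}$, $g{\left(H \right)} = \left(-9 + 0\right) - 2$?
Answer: $49528 - 40 \sqrt{11} \approx 49395.0$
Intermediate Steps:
$g{\left(H \right)} = -11$ ($g{\left(H \right)} = -9 - 2 = -11$)
$n = 20$
$D{\left(J \right)} = 20 \sqrt{J}$
$Q{\left(h,W \right)} = - 82 W + 40 \sqrt{11}$ ($Q{\left(h,W \right)} = \left(-11 - 71\right) W + 20 \sqrt{44} = \left(-11 - 71\right) W + 20 \cdot 2 \sqrt{11} = - 82 W + 40 \sqrt{11}$)
$- Q{\left(-1516,604 \right)} = - (\left(-82\right) 604 + 40 \sqrt{11}) = - (-49528 + 40 \sqrt{11}) = 49528 - 40 \sqrt{11}$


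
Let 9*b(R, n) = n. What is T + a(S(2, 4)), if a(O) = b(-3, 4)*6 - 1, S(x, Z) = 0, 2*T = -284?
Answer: -421/3 ≈ -140.33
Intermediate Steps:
T = -142 (T = (1/2)*(-284) = -142)
b(R, n) = n/9
a(O) = 5/3 (a(O) = ((1/9)*4)*6 - 1 = (4/9)*6 - 1 = 8/3 - 1 = 5/3)
T + a(S(2, 4)) = -142 + 5/3 = -421/3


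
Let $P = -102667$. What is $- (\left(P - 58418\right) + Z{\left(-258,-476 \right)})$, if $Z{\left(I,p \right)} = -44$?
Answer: $161129$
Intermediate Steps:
$- (\left(P - 58418\right) + Z{\left(-258,-476 \right)}) = - (\left(-102667 - 58418\right) - 44) = - (-161085 - 44) = \left(-1\right) \left(-161129\right) = 161129$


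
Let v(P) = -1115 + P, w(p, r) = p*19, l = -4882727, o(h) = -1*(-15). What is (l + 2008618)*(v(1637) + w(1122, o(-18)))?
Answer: -62770540560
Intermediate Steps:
o(h) = 15
w(p, r) = 19*p
(l + 2008618)*(v(1637) + w(1122, o(-18))) = (-4882727 + 2008618)*((-1115 + 1637) + 19*1122) = -2874109*(522 + 21318) = -2874109*21840 = -62770540560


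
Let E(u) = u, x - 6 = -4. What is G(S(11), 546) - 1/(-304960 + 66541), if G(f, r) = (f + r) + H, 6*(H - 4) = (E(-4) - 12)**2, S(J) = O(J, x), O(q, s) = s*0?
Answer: 141302995/238419 ≈ 592.67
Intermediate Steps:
x = 2 (x = 6 - 4 = 2)
O(q, s) = 0
S(J) = 0
H = 140/3 (H = 4 + (-4 - 12)**2/6 = 4 + (1/6)*(-16)**2 = 4 + (1/6)*256 = 4 + 128/3 = 140/3 ≈ 46.667)
G(f, r) = 140/3 + f + r (G(f, r) = (f + r) + 140/3 = 140/3 + f + r)
G(S(11), 546) - 1/(-304960 + 66541) = (140/3 + 0 + 546) - 1/(-304960 + 66541) = 1778/3 - 1/(-238419) = 1778/3 - 1*(-1/238419) = 1778/3 + 1/238419 = 141302995/238419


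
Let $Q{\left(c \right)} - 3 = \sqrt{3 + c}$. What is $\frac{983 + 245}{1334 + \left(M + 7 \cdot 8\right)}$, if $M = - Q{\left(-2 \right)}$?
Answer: $\frac{614}{693} \approx 0.886$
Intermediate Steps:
$Q{\left(c \right)} = 3 + \sqrt{3 + c}$
$M = -4$ ($M = - (3 + \sqrt{3 - 2}) = - (3 + \sqrt{1}) = - (3 + 1) = \left(-1\right) 4 = -4$)
$\frac{983 + 245}{1334 + \left(M + 7 \cdot 8\right)} = \frac{983 + 245}{1334 + \left(-4 + 7 \cdot 8\right)} = \frac{1228}{1334 + \left(-4 + 56\right)} = \frac{1228}{1334 + 52} = \frac{1228}{1386} = 1228 \cdot \frac{1}{1386} = \frac{614}{693}$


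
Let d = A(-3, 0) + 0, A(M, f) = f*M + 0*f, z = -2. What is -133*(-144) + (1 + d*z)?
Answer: 19153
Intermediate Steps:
A(M, f) = M*f (A(M, f) = M*f + 0 = M*f)
d = 0 (d = -3*0 + 0 = 0 + 0 = 0)
-133*(-144) + (1 + d*z) = -133*(-144) + (1 + 0*(-2)) = 19152 + (1 + 0) = 19152 + 1 = 19153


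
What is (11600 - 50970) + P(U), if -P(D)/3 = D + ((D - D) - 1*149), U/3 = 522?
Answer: -43621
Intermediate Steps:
U = 1566 (U = 3*522 = 1566)
P(D) = 447 - 3*D (P(D) = -3*(D + ((D - D) - 1*149)) = -3*(D + (0 - 149)) = -3*(D - 149) = -3*(-149 + D) = 447 - 3*D)
(11600 - 50970) + P(U) = (11600 - 50970) + (447 - 3*1566) = -39370 + (447 - 4698) = -39370 - 4251 = -43621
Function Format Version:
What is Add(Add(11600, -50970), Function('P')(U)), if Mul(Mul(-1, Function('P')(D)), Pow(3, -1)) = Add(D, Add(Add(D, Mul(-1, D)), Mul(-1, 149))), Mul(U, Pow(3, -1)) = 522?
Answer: -43621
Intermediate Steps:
U = 1566 (U = Mul(3, 522) = 1566)
Function('P')(D) = Add(447, Mul(-3, D)) (Function('P')(D) = Mul(-3, Add(D, Add(Add(D, Mul(-1, D)), Mul(-1, 149)))) = Mul(-3, Add(D, Add(0, -149))) = Mul(-3, Add(D, -149)) = Mul(-3, Add(-149, D)) = Add(447, Mul(-3, D)))
Add(Add(11600, -50970), Function('P')(U)) = Add(Add(11600, -50970), Add(447, Mul(-3, 1566))) = Add(-39370, Add(447, -4698)) = Add(-39370, -4251) = -43621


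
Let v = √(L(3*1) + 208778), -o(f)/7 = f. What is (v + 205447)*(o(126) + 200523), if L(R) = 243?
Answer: 41015644527 + 199641*√209021 ≈ 4.1107e+10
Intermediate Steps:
o(f) = -7*f
v = √209021 (v = √(243 + 208778) = √209021 ≈ 457.19)
(v + 205447)*(o(126) + 200523) = (√209021 + 205447)*(-7*126 + 200523) = (205447 + √209021)*(-882 + 200523) = (205447 + √209021)*199641 = 41015644527 + 199641*√209021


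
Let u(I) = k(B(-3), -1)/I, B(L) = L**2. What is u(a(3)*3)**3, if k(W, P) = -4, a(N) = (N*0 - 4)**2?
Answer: -1/1728 ≈ -0.00057870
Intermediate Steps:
a(N) = 16 (a(N) = (0 - 4)**2 = (-4)**2 = 16)
u(I) = -4/I
u(a(3)*3)**3 = (-4/(16*3))**3 = (-4/48)**3 = (-4*1/48)**3 = (-1/12)**3 = -1/1728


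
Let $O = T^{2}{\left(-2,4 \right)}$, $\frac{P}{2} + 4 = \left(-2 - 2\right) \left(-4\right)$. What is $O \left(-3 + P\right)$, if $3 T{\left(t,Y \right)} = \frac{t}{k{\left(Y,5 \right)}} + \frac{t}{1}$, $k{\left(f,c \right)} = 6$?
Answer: $\frac{343}{27} \approx 12.704$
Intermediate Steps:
$P = 24$ ($P = -8 + 2 \left(-2 - 2\right) \left(-4\right) = -8 + 2 \left(\left(-4\right) \left(-4\right)\right) = -8 + 2 \cdot 16 = -8 + 32 = 24$)
$T{\left(t,Y \right)} = \frac{7 t}{18}$ ($T{\left(t,Y \right)} = \frac{\frac{t}{6} + \frac{t}{1}}{3} = \frac{t \frac{1}{6} + t 1}{3} = \frac{\frac{t}{6} + t}{3} = \frac{\frac{7}{6} t}{3} = \frac{7 t}{18}$)
$O = \frac{49}{81}$ ($O = \left(\frac{7}{18} \left(-2\right)\right)^{2} = \left(- \frac{7}{9}\right)^{2} = \frac{49}{81} \approx 0.60494$)
$O \left(-3 + P\right) = \frac{49 \left(-3 + 24\right)}{81} = \frac{49}{81} \cdot 21 = \frac{343}{27}$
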